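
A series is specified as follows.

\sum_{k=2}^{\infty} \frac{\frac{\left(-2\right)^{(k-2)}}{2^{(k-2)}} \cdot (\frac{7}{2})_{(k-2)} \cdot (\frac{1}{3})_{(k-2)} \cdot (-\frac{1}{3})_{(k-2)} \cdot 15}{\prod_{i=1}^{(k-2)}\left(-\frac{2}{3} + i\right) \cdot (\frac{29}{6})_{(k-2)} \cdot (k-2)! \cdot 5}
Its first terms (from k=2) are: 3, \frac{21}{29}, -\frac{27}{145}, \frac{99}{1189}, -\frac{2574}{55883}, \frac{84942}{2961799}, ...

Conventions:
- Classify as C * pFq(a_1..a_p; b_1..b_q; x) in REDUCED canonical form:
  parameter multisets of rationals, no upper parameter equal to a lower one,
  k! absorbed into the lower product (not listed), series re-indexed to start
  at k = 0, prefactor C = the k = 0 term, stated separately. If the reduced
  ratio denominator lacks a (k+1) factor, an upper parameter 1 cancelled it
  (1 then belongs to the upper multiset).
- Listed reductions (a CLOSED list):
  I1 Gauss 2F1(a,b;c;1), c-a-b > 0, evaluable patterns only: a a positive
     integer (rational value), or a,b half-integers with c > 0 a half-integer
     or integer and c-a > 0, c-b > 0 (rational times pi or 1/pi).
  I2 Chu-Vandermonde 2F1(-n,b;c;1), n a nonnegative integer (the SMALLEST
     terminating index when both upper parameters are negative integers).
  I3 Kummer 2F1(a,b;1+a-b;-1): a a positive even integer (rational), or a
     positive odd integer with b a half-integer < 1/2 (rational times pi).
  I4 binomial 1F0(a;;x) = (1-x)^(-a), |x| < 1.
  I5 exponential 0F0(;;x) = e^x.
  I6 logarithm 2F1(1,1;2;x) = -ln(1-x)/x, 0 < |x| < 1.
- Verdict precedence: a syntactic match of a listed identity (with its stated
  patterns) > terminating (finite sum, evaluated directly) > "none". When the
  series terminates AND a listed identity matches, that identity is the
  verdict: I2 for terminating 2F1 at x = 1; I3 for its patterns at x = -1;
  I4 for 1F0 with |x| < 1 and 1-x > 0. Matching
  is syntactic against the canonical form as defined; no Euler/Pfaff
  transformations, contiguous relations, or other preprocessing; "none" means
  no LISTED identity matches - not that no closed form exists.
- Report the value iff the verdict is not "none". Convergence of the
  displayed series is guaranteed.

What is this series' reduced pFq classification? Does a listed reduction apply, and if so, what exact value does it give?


At argument -1: a 2F1 with upper {-\frac{1}{3}, \frac{7}{2}}, lower {\frac{29}{6}}, scaled by C = 3. Verdict: none. Every listed pattern misses the 2F1 form at -1, upper {-\frac{1}{3}, \frac{7}{2}}.

First insight: t_0 = 3 here, and the parameter 1/3 appears in both the upper and lower lists and cancels.
Adjacent-term ratio: r(k) = -1 * (k-\frac{1}{3}) (k+\frac{7}{2}) / [(k+\frac{29}{6}) (k+1)] - rational in k, leading ratio -1; with t_0 = 3, classification follows.


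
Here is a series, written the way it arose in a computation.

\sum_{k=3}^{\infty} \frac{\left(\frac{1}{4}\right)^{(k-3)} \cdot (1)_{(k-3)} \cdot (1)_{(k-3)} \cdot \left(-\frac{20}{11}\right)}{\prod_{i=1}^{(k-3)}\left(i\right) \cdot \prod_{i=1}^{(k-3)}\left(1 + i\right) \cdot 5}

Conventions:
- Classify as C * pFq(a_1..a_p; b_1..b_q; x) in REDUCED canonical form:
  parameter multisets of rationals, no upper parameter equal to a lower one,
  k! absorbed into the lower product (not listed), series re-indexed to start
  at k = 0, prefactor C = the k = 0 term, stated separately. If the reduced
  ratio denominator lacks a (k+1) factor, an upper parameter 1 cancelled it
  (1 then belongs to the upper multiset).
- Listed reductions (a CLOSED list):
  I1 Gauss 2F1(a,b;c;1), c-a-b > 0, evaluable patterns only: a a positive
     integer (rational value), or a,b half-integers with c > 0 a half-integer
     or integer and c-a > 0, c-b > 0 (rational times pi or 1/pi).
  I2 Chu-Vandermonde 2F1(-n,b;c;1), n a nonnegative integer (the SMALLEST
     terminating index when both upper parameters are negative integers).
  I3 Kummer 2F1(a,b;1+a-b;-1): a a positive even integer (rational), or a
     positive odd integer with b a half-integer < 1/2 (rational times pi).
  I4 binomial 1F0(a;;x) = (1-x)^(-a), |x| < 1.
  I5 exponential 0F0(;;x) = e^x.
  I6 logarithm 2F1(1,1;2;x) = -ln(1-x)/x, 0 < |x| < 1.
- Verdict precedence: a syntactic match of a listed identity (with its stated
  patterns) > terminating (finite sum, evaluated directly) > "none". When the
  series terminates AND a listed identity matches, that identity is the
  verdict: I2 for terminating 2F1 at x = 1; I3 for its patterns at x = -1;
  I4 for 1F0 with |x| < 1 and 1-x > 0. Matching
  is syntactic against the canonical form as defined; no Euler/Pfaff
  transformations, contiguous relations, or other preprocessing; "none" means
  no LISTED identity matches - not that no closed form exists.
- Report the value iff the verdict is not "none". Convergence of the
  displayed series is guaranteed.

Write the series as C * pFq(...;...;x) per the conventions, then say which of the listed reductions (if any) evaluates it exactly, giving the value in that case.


Key step: t_0 = -\frac{4}{11} here, and the product of the first k integers (C = -4/11) is k!.
Step ratio: r(k) = \frac{1}{4} * (k+1) (k+1) / [(k+2) (k+1)] ; factor over Q: parameters, x = \frac{1}{4}, and C = -\frac{4}{11}.

At argument \frac{1}{4}: a 2F1 with upper {1, 1}, lower {2}, scaled by C = -\frac{4}{11}. Verdict (x = \frac{1}{4}): the I6 logarithm reduction applies (the logarithm: parameters (1,1;2), x = \frac{1}{4}). Sum: \frac{16}{11} \cdot \ln\left(\frac{3}{4}\right).


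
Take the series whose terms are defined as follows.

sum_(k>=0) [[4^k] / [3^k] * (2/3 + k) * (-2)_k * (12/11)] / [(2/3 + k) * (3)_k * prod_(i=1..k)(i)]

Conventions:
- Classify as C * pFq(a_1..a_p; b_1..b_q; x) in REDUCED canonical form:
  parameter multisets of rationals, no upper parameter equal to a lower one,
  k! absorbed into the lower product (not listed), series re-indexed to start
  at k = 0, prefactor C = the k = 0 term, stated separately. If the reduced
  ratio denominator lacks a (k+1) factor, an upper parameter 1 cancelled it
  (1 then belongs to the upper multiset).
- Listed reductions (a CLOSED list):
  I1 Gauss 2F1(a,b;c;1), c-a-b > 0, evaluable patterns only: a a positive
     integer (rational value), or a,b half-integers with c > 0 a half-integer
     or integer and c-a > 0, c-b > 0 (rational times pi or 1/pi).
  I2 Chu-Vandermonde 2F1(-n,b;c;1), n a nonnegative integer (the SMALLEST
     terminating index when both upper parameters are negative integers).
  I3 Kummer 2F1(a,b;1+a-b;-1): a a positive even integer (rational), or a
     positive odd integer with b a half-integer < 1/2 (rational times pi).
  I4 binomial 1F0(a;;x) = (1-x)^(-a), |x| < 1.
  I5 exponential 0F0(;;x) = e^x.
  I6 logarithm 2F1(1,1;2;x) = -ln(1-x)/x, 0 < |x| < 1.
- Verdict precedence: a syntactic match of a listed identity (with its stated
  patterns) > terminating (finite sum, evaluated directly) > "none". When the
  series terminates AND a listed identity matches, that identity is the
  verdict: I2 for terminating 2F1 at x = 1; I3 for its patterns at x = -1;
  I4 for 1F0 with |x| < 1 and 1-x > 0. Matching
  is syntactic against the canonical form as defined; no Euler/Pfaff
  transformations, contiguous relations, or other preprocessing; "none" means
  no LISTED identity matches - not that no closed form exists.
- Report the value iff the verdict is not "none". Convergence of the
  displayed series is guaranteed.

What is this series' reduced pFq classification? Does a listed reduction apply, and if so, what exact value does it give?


With C = 12/11: the canonical form is 1F1(-2; 3; 4/3). Verdict: terminating - upper parameter -2 makes this a finite sum (last index 2), evaluated exactly. Sum: 28/99.

Key step: t_0 being 12/11, the two geometric factors (C = 12/11) combine into one argument.
Consecutive-term ratio: r(k) = (4/3) * (k-2) / [(k+3) (k+1)] - rational; roots negated = parameters, x = (4/3), C = 12/11.


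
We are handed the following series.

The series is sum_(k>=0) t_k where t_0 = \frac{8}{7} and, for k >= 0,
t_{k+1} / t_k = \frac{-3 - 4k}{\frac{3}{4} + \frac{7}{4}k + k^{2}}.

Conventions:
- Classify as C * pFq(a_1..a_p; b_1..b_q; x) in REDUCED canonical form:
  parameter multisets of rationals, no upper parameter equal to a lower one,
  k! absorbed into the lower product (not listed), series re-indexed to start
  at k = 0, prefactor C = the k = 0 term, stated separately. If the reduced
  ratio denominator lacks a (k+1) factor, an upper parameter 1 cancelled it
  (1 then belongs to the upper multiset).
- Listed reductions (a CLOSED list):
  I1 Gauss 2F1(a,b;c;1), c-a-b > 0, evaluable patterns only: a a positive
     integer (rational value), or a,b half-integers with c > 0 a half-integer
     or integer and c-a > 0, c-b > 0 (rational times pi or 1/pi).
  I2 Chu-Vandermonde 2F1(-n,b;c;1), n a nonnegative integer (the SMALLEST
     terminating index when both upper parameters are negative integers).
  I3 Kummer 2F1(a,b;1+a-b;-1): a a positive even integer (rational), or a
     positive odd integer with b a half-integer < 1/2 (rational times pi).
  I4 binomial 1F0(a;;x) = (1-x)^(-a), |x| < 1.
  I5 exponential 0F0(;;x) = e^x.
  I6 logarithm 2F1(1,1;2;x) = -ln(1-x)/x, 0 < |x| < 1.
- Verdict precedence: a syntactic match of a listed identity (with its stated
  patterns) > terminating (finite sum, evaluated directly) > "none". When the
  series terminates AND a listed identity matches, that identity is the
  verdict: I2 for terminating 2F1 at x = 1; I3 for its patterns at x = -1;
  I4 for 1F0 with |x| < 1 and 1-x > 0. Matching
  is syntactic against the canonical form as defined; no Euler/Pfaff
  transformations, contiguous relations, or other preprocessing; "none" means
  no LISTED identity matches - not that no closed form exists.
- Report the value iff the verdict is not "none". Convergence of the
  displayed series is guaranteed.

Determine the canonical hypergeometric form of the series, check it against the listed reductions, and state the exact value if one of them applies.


x = -4 here; the reduced form reads 0F0, upper {-}, lower {-}, C = \frac{8}{7}. Verdict: the exponential series (I5) fires (the 0F0 exponential series at x = -4). Value: \frac{8}{7} \cdot e^{-4}.

First insight: with t_0 = \frac{8}{7}, roots of the ratio polynomials (C = 8/7, x = -4) are the negated parameters.
Ratio: r(k) = -4 * 1 / [(k+1)] - rational; roots negated = parameters, x = -4, C = \frac{8}{7}.


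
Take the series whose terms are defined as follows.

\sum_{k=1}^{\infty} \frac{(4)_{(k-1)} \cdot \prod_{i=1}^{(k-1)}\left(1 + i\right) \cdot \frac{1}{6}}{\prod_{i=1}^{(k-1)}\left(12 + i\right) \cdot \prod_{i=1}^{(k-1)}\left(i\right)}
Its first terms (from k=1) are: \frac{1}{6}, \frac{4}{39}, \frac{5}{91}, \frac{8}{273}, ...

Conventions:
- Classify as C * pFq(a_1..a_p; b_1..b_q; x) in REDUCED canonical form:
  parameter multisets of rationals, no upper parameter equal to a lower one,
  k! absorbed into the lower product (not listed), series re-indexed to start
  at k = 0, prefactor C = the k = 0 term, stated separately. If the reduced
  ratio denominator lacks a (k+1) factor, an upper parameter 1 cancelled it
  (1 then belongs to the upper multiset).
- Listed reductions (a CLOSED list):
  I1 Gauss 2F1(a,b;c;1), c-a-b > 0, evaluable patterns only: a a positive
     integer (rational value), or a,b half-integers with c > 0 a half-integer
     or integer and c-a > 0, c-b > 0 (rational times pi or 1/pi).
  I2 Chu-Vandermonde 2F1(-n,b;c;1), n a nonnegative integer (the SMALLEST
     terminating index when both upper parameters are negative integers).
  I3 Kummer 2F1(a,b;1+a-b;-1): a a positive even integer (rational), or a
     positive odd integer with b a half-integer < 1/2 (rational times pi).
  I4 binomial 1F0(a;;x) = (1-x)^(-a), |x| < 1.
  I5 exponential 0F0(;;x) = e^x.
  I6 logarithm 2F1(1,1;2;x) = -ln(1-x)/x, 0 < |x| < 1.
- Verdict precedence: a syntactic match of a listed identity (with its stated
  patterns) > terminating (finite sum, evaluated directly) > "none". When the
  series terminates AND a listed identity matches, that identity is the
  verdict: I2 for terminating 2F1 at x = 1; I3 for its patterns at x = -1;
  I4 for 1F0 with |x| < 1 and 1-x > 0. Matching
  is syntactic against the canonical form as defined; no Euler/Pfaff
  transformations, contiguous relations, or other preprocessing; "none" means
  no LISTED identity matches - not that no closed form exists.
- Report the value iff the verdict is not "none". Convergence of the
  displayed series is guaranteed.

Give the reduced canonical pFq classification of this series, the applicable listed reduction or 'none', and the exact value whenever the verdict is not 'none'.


Canonical form: C = \frac{1}{6} times 2F1 with upper {2, 4}, lower {13}, x = 1. Verdict: Gauss's theorem (I1) applies (x = 1: the Gamma ratio telescopes since c-a-b = 7 > 0 and a = 2 in Z>0). Exact value: \frac{11}{28}.

The tell: x = 1 and the lower running product (prefactor 1/6) is a rising factorial.
Term ratio: r(k) = 1 * (k+2) (k+4) / [(k+13) (k+1)] ; factor over Q: parameters, x = 1, and C = \frac{1}{6}.


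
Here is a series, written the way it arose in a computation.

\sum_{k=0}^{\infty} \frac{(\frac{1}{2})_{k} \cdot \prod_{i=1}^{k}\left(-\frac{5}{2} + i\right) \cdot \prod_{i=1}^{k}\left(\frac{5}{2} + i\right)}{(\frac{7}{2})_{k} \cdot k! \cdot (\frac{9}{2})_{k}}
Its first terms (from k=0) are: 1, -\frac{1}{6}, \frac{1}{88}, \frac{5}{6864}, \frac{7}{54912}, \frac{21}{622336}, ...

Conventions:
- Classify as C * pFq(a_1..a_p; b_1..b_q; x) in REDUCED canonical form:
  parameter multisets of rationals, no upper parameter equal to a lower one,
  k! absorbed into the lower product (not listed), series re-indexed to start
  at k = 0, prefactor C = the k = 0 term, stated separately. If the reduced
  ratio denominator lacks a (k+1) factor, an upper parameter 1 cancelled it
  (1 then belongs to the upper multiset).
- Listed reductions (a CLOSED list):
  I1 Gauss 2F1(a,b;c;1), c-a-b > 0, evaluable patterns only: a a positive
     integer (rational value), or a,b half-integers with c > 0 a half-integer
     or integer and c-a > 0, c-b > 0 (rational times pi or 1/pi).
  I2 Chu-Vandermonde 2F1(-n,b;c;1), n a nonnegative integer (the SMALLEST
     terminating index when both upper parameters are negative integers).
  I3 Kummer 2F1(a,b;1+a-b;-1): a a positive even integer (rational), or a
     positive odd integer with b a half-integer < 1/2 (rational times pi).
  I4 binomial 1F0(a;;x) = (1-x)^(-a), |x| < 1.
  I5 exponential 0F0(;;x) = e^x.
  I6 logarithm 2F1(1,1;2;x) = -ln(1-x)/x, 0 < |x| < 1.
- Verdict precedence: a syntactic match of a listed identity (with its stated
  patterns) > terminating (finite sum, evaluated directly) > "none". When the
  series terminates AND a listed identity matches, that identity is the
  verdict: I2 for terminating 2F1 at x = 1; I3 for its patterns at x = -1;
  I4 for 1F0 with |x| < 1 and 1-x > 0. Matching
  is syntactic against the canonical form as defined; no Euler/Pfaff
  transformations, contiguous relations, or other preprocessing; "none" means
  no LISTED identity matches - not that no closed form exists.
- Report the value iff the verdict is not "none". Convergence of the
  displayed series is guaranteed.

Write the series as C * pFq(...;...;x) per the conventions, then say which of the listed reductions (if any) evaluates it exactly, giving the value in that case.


This is 1 * 2F1(-\frac{3}{2}, \frac{1}{2}; \frac{9}{2}; 1) in reduced canonical form. Verdict at x = 1: Gauss (I1, half-integer pattern) matches (x = 1; upper {-\frac{3}{2}, \frac{1}{2}} half-integers, c = \frac{9}{2} in the evaluable pattern). Its exact value is \frac{2205}{8192} \cdot \pi.

Key observation: from the first term 1: the running product (prefactor 1) telescopes to a rising factorial.
Consecutive-term ratio: r(k) = 1 * (k-\frac{3}{2}) (k+\frac{1}{2}) / [(k+\frac{9}{2}) (k+1)] - rational in k. x = 1; t_0 = 1; negate the roots.


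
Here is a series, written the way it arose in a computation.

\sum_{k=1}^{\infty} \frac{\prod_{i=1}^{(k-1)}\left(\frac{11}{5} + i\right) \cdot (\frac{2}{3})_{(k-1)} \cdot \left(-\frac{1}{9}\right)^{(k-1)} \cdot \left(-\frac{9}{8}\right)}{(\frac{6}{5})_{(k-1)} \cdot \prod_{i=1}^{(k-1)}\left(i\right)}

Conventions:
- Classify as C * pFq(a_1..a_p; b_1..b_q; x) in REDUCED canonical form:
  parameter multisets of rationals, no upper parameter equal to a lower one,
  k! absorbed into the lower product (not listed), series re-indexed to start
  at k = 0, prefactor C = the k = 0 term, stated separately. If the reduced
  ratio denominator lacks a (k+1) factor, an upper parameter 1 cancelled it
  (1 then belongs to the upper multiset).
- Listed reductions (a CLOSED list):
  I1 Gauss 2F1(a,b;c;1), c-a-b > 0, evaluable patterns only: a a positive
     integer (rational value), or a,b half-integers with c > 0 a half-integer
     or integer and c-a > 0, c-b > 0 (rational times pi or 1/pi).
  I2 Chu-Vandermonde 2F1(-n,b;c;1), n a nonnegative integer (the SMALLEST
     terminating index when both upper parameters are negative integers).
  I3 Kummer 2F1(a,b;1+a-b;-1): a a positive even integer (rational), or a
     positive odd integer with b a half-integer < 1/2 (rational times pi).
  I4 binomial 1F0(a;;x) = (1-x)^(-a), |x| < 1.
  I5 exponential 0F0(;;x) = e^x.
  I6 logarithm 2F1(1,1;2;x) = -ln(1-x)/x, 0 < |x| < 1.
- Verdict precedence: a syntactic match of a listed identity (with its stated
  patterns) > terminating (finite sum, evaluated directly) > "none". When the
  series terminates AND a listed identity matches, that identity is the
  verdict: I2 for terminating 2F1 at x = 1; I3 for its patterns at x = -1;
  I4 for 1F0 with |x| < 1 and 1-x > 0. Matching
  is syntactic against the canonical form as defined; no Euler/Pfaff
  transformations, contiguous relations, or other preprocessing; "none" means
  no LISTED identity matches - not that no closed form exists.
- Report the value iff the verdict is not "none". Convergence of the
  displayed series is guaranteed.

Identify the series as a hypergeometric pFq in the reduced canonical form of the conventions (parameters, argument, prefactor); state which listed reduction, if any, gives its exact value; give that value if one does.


This is -\frac{9}{8} * 2F1(\frac{2}{3}, \frac{16}{5}; \frac{6}{5}; -\frac{1}{9}) in reduced canonical form. Verdict: none. A 2F1 with upper {\frac{2}{3}, \frac{16}{5}} fits none of I1-I6 at x = -\frac{1}{9}; the sum runs forever.

Key observation: with t_0 = -\frac{9}{8}, the running product (C = -9/8, x = -1/9) telescopes to a rising factorial.
Ratio: r(k) = -\frac{1}{9} * (k+\frac{2}{3}) (k+\frac{16}{5}) / [(k+\frac{6}{5}) (k+1)] - rational in k, leading ratio -\frac{1}{9}; with t_0 = -\frac{9}{8}, classification follows.


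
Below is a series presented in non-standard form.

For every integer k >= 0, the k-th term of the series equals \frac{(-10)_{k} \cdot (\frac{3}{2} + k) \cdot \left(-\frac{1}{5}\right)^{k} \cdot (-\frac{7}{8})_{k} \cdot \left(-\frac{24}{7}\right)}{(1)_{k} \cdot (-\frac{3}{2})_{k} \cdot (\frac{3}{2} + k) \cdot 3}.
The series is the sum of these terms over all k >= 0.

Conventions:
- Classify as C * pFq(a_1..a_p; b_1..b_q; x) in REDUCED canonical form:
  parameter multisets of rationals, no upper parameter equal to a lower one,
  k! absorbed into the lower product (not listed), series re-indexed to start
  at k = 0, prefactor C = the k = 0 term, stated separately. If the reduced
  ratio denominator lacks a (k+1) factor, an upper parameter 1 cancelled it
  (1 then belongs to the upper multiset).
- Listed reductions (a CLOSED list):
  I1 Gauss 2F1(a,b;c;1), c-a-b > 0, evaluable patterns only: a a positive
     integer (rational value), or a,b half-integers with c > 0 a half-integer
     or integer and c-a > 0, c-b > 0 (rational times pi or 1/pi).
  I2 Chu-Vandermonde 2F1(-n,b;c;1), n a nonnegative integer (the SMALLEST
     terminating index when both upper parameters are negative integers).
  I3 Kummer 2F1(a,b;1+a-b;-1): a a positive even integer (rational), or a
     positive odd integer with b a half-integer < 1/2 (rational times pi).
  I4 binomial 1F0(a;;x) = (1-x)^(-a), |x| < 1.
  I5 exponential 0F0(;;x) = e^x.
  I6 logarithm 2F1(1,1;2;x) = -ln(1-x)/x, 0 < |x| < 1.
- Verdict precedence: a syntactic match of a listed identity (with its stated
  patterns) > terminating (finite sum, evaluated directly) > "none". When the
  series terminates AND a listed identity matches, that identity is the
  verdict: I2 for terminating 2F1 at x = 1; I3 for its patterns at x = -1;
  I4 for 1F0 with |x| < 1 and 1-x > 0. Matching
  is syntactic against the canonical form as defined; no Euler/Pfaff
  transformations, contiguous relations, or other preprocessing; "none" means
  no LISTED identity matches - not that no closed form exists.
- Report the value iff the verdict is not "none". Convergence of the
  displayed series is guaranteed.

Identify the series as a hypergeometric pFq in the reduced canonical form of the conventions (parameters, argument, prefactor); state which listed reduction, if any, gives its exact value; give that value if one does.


The series (x = -\frac{1}{5}) is 2F1: upper {-10, -\frac{7}{8}}, lower {-\frac{3}{2}}, prefactor -\frac{8}{7}. Verdict: terminating. With -10 upstairs the series is a 11-term polynomial sum; evaluated term by term. Value: -\frac{36624400486003}{23296000000000}.

Structural cue: t_0 = -\frac{8}{7} here, and striking the common factor k + 3/2 reduces the term (prefactor -8/7).
Ratio: r(k) = -\frac{1}{5} * (k-10) (k-\frac{7}{8}) / [(k-\frac{3}{2}) (k+1)] - rational in k, leading ratio -\frac{1}{5}; with t_0 = -\frac{8}{7}, classification follows.


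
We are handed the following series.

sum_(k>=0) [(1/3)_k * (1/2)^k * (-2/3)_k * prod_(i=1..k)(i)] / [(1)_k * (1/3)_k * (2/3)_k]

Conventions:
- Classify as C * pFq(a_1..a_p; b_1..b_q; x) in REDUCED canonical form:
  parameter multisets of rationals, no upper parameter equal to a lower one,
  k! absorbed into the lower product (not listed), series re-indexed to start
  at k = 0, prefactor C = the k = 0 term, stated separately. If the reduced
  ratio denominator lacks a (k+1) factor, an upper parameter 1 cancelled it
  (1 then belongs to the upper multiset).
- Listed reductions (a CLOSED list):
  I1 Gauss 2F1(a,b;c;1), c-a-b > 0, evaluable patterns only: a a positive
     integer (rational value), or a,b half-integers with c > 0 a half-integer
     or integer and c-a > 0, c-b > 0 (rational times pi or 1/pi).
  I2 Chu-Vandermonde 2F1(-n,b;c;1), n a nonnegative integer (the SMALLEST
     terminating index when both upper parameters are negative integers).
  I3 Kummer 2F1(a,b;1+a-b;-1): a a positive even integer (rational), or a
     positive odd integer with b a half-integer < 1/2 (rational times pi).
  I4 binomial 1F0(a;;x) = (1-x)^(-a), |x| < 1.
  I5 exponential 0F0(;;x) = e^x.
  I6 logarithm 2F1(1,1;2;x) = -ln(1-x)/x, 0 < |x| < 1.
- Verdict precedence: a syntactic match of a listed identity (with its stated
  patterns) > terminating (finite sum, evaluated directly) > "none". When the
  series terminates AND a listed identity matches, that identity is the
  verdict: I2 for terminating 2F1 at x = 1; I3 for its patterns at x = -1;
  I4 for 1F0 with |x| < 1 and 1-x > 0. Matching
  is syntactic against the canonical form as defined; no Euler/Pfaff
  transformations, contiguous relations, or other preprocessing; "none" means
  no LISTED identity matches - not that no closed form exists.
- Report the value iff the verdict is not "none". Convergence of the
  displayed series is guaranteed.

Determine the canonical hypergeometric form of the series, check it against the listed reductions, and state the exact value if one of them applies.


Prefactor 1, argument 1/2: 2F1 with upper {-2/3, 1} over lower {2/3}. Verdict: none. No listed pattern accepts 2F1(-2/3, 1; 2/3; 1/2).

Key step: t_0 being 1, the parameter 1/3 appears in both the upper and lower lists and cancels.
Step ratio: r(k) = (1/2) * (k-2/3) (k+1) / [(k+2/3) (k+1)] - rational in k, leading ratio (1/2); with t_0 = 1, classification follows.


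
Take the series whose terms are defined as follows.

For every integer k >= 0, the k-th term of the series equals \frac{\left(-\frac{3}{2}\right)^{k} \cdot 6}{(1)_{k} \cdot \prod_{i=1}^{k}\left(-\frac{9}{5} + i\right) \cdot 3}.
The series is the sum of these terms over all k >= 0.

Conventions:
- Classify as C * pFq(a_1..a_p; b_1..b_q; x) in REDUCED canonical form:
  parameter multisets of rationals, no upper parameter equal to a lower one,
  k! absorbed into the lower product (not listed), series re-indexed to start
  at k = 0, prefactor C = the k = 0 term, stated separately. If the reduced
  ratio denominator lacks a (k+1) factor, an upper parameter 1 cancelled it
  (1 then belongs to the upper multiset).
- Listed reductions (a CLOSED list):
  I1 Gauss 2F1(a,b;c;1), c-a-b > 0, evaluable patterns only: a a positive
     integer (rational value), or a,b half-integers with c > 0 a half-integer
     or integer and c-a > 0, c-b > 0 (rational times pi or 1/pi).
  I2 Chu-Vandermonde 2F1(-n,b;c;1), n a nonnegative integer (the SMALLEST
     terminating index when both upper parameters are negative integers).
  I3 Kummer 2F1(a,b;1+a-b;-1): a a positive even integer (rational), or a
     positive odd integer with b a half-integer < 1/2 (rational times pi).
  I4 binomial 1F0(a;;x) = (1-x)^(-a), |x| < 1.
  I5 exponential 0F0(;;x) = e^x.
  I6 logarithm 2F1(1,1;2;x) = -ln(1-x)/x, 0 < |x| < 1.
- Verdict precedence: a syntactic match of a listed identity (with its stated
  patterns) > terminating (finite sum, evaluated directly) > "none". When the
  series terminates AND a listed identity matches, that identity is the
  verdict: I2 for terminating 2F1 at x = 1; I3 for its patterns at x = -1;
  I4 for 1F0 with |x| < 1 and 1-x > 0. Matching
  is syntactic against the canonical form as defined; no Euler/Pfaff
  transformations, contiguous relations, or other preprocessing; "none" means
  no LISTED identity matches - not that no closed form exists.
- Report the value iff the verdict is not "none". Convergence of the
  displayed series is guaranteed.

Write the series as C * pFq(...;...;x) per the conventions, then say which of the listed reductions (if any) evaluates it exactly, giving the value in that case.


Reduced: x = -\frac{3}{2}, 0F1, upper = {-}, lower = {-\frac{4}{5}}, C = 2. Verdict: no listed reduction: x = -\frac{3}{2} and upper {-} fail every I1-I6 pattern.

Key observation: x = -\frac{3}{2} and the constant factors (C = 2) combine into one prefactor.
Ratio: r(k) = -\frac{3}{2} * 1 / [(k-\frac{4}{5}) (k+1)] - rational; roots negated = parameters, x = -\frac{3}{2}, C = 2.


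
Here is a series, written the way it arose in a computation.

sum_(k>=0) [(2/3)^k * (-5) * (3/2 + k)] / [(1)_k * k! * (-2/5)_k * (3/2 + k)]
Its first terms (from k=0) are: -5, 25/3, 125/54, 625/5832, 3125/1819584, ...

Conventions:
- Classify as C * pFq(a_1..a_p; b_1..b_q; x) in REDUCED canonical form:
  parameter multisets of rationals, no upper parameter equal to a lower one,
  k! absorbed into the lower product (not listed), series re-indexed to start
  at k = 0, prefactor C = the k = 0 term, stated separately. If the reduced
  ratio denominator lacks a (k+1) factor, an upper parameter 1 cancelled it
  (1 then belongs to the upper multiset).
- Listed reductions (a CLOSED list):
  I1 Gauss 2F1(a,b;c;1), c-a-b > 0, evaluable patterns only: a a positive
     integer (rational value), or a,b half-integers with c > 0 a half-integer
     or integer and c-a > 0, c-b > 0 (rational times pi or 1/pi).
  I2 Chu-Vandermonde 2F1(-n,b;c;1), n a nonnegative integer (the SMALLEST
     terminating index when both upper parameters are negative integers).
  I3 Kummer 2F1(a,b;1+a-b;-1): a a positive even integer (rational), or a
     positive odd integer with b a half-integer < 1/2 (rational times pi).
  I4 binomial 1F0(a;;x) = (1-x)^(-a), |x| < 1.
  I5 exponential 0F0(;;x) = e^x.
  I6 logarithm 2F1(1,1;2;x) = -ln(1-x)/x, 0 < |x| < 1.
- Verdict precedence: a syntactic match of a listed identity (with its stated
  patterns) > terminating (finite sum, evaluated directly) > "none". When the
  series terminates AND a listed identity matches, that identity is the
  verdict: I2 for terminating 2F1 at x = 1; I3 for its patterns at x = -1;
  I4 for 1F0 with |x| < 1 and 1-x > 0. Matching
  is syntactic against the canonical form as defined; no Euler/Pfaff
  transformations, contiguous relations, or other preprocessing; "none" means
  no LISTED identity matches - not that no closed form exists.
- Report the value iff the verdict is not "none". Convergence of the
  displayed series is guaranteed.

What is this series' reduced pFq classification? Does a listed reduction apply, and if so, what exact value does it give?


Reduced: x = 2/3, 0F2, upper = {-}, lower = {-2/5, 1}, C = -5. Verdict: none - at argument 2/3 the multisets {-} ; {-2/5, 1} match no listed identity.

The tell: x = (2/3) and the factor k + 3/2 cancels (top and bottom), leaving prefactor -5.
Ratio: r(k) = (2/3) * 1 / [(k-2/5) (k+1) (k+1)] ; factor over Q: parameters, x = (2/3), and C = -5.


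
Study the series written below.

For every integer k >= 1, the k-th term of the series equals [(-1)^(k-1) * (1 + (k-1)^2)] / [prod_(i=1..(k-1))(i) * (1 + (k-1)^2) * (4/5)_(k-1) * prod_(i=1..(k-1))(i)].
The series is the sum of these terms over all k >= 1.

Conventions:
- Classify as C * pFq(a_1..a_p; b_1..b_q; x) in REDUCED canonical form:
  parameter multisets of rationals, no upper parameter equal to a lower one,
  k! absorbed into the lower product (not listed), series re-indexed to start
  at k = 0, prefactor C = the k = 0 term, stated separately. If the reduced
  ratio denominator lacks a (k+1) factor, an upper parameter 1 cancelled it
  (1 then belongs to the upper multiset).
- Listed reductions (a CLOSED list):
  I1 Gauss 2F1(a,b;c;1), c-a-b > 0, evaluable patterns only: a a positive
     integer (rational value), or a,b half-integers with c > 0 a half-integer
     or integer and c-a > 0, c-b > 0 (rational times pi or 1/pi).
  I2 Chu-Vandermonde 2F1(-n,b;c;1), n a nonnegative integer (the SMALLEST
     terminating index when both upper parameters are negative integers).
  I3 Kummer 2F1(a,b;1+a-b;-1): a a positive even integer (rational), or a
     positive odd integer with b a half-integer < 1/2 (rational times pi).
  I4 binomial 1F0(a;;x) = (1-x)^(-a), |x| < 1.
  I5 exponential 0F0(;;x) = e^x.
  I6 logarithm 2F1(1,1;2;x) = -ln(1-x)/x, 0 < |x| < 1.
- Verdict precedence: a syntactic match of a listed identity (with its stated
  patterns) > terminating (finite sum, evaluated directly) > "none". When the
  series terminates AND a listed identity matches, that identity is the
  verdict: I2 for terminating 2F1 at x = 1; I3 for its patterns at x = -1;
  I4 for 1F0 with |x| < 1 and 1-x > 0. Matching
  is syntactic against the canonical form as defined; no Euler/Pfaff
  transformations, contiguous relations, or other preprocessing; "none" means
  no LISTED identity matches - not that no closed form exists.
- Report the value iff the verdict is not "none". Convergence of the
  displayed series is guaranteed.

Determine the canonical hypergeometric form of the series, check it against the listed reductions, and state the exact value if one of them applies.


Reduced: x = -1, 0F2, upper = {-}, lower = {4/5, 1}, C = 1. Verdict: none. A 0F2 with upper {-} fits none of I1-I6 at x = -1; the sum runs forever.

First insight: t_0 being 1, the product of the first k integers (C = 1) is k!.
Ratio: r(k) = (-1) * 1 / [(k+4/5) (k+1) (k+1)] - rational; roots negated = parameters, x = (-1), C = 1.


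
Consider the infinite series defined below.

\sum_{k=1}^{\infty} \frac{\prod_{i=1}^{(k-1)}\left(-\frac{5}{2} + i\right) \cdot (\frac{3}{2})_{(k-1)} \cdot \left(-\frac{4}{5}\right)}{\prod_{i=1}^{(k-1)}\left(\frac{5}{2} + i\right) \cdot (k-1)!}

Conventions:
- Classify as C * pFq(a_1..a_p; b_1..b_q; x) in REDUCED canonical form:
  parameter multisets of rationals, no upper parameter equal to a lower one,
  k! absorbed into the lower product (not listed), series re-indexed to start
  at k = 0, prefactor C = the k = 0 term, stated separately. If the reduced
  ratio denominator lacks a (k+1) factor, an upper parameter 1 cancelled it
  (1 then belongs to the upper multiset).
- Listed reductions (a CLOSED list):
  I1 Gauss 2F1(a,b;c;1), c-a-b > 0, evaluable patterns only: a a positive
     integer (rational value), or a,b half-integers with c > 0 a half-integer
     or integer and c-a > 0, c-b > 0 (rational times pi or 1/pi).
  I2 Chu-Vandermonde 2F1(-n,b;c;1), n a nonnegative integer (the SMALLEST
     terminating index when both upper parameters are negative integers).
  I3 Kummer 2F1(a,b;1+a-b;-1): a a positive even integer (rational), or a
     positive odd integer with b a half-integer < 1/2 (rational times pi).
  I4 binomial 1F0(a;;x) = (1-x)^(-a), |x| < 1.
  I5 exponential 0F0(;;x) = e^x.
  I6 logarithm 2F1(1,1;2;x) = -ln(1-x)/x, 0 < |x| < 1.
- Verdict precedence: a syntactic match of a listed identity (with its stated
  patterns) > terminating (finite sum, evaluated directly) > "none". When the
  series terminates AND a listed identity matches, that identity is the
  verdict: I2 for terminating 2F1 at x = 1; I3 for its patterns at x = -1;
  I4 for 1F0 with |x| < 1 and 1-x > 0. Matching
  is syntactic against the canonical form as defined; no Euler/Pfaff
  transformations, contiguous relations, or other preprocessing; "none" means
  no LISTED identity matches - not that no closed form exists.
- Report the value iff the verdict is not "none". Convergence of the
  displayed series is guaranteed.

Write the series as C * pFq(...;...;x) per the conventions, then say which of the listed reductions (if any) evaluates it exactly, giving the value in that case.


Key step: x = 1 and the running product (prefactor -4/5) telescopes to a rising factorial.
Step ratio: r(k) = 1 * (k-\frac{3}{2}) (k+\frac{3}{2}) / [(k+\frac{7}{2}) (k+1)] - rational in k, leading ratio 1; with t_0 = -\frac{4}{5}, classification follows.

The series (x = 1) is 2F1: upper {-\frac{3}{2}, \frac{3}{2}}, lower {\frac{7}{2}}, prefactor -\frac{4}{5}. Verdict: Gauss's theorem I1 (half-integer case) applies (x = 1; upper {-\frac{3}{2}, \frac{3}{2}} half-integers, c = \frac{7}{2} in the evaluable pattern). Exact value: \left(-\frac{15}{128}\right) \cdot \pi.


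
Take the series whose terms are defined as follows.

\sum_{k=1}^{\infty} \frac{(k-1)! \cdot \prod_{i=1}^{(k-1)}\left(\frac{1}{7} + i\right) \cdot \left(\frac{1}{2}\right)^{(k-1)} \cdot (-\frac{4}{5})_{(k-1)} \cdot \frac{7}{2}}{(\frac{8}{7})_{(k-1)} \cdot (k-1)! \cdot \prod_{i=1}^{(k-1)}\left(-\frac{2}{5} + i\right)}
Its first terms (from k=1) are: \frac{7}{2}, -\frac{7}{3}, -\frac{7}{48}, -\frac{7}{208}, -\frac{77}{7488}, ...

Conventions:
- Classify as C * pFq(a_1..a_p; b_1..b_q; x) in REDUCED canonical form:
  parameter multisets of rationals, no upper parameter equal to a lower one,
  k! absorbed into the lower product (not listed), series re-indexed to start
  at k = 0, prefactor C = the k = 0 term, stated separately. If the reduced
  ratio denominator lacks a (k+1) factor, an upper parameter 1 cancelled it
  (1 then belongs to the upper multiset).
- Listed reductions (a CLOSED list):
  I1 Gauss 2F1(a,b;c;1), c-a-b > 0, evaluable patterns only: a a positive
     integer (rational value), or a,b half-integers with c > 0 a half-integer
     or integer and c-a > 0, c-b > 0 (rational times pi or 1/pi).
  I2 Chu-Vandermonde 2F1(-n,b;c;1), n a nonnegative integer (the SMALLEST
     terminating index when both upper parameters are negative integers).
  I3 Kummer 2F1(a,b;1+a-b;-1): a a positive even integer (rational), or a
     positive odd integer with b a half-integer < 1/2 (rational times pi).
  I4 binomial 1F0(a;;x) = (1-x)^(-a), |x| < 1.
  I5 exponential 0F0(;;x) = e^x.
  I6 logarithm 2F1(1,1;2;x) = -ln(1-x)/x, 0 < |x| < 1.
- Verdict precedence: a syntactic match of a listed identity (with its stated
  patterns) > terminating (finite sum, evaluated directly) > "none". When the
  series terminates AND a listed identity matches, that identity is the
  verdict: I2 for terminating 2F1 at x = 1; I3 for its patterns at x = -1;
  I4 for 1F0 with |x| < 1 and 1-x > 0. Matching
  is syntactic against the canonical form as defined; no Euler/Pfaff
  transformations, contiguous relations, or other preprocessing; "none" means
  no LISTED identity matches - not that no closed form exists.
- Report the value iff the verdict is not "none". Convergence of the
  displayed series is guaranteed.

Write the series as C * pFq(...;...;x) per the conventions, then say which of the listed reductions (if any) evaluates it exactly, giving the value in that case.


Reduced: x = \frac{1}{2}, 2F1, upper = {-\frac{4}{5}, 1}, lower = {\frac{3}{5}}, C = \frac{7}{2}. Verdict: none. No listed pattern accepts 2F1(-\frac{4}{5}, 1; \frac{3}{5}; \frac{1}{2}).

Key step: from the first term \frac{7}{2}: the lower running product (prefactor 7/2) is a rising factorial.
Consecutive-term ratio: r(k) = \frac{1}{2} * (k-\frac{4}{5}) (k+1) / [(k+\frac{3}{5}) (k+1)] ; factor over Q: parameters, x = \frac{1}{2}, and C = \frac{7}{2}.


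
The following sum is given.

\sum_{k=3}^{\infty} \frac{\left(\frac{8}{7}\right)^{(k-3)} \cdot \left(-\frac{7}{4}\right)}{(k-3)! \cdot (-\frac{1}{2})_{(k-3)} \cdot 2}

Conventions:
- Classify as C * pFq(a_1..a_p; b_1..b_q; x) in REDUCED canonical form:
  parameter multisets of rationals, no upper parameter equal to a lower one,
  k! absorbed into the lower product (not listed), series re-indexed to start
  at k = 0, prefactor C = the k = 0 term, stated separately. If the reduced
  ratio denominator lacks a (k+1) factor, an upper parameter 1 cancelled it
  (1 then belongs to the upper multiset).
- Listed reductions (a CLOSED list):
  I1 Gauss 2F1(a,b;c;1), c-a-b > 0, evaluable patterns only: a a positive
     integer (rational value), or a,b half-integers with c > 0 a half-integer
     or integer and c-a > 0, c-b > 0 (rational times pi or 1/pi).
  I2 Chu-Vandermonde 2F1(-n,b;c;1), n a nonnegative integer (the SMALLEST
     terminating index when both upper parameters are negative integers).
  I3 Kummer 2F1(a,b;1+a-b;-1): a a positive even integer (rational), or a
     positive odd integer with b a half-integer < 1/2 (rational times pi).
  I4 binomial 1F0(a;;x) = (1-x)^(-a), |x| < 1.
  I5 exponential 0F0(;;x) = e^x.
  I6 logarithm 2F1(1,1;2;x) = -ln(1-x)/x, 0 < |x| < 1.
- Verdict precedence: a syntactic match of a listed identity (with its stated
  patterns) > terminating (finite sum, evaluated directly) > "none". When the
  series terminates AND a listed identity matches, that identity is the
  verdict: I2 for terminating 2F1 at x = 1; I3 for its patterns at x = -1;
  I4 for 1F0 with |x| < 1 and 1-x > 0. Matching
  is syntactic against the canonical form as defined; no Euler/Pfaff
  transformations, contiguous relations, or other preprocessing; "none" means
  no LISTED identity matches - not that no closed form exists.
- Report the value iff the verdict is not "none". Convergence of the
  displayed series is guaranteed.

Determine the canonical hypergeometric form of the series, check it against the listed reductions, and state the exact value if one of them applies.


Key observation: x = \frac{8}{7} and the constant factors (prefactor -7/8) combine into one prefactor.
Step ratio: r(k) = \frac{8}{7} * 1 / [(k-\frac{1}{2}) (k+1)] - poly over poly, x = \frac{8}{7} from leading terms; C = -\frac{7}{8} at k = 0.

Canonical form: C = -\frac{7}{8} times 0F1 with upper {-}, lower {-\frac{1}{2}}, x = \frac{8}{7}. Verdict: none. A 0F1 with upper {-} fits none of I1-I6 at x = \frac{8}{7}; the sum runs forever.


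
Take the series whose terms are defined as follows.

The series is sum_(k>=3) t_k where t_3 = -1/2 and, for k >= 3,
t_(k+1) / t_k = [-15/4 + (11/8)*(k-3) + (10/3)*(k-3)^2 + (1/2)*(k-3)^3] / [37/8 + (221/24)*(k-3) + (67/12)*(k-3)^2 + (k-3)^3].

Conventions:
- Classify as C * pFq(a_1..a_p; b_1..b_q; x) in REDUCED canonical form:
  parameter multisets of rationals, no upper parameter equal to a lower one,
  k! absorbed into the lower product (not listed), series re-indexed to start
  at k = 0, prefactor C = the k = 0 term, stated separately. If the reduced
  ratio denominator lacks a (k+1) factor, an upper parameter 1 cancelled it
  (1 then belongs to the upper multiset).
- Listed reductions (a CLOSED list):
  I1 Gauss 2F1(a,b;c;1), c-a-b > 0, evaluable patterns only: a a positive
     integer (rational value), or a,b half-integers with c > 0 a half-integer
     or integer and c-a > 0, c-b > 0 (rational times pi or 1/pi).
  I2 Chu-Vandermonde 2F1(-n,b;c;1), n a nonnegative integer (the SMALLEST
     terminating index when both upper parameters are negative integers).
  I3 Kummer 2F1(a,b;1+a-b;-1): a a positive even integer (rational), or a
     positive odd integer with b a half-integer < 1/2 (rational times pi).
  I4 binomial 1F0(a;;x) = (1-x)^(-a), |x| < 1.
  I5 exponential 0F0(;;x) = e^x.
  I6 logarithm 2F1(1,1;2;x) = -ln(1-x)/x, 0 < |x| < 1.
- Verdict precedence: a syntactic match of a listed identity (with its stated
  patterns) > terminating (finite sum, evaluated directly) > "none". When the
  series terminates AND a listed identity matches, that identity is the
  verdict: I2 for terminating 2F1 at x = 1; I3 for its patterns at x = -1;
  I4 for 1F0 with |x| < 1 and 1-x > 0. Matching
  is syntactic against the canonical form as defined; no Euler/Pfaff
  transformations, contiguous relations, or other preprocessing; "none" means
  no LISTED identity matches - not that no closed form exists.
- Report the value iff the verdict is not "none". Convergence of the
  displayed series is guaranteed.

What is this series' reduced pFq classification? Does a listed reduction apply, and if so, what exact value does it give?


x = 1/2 here; the reduced form reads 2F1, upper {-5/6, 6}, lower {37/12}, C = -1/2. Verdict: none. Every listed pattern misses the 2F1 form at 1/2, upper {-5/6, 6}.

Structural cue: x = (1/2) and cancel k + 3/2 from the displayed ratio first; then C = -1/2.
Ratio: r(k) = (1/2) * (k-5/6) (k+6) / [(k+37/12) (k+1)] ; factor over Q: parameters, x = (1/2), and C = -1/2.
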